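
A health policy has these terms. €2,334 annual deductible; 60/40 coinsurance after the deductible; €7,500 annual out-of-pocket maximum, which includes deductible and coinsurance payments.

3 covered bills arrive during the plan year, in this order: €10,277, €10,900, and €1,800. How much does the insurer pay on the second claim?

€8,911.20

Bill 1, €10,277: deductible takes €2,334, €7,943 remains; coinsurance €7,943 × 40% = €3,177.20. Cost to patient: €5,511.20. OOP to date €5,511.20. Insurer: €10,277 − €5,511.20 = €4,765.80.
Bill 2, €10,900: 40% coinsurance on €10,900 = €4,360. OOP would hit €9,871.20 > €7,500, so the cap limits the patient to €7,500 − €5,511.20 = €1,988.80. Insurer: €10,900 − €1,988.80 = €8,911.20.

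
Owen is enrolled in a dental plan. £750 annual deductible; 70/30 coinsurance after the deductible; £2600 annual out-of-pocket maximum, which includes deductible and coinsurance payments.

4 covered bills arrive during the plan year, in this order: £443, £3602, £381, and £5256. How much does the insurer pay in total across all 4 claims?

£7082

Claim 1 (£443): all of it applies to the deductible. Patient owes £443 (running OOP £443). Plan pays £443 − £443 = £0.
Claim 2 (£3602): £307 finishes the deductible; £3295 goes to coinsurance; patient's 30% is £988.50. Cost to patient: £1295.50. OOP to date £1738.50. Plan pays £3602 − £1295.50 = £2306.50.
Claim 3 (£381): deductible met; 30% of £381 = £114.30. Cost to patient: £114.30. OOP to date £1852.80. Plan pays £381 − £114.30 = £266.70.
Claim 4 (£5256): 30% coinsurance on £5256 = £1576.80. OOP would hit £3429.60 > £2600, so the cap limits the patient to £2600 − £1852.80 = £747.20. Plan pays £5256 − £747.20 = £4508.80.
Insurer total: £0 + £2306.50 + £266.70 + £4508.80 = £7082.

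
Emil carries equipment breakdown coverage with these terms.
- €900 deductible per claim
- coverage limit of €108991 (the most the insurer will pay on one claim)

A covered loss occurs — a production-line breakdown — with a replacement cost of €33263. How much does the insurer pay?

€32363

Less the €900 deductible: €33263 − €900 = €32363.
€32363 ≤ €108991, so the limit doesn't bind; insurer pays €32363.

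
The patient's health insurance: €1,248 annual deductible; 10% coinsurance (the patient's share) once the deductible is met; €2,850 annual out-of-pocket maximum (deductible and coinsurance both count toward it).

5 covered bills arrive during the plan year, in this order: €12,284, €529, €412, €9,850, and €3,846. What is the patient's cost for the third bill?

Bill 1, €12,284: €1,248 to deductible, leaving €11,036; patient's 10% is €1,103.60. Patient pays €2,351.60; OOP now €2,351.60.
Bill 2, €529: 10% coinsurance on €529 = €52.90. Patient owes €52.90 (running OOP €2,404.50).
Bill 3, €412: 10% coinsurance on €412 = €41.20. Cost to patient: €41.20. OOP to date €2,445.70.

€41.20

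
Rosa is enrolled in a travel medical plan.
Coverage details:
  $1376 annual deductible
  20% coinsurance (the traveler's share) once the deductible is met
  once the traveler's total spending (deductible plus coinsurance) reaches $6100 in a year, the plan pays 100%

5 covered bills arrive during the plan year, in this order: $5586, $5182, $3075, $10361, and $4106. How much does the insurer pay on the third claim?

$2460

Claim 1 ($5586): $1376 to deductible, leaving $4210; coinsurance $4210 × 20% = $842. Traveler pays $2218; OOP now $2218. Plan pays $5586 − $2218 = $3368.
Claim 2 ($5182): deductible already satisfied, so traveler's share is 20% × $5182 = $1036.40. Traveler owes $1036.40 (running OOP $3254.40). Insurer: $5182 − $1036.40 = $4145.60.
Claim 3 ($3075): deductible met; 20% of $3075 = $615. Cost to traveler: $615. OOP to date $3869.40. Plan pays $3075 − $615 = $2460.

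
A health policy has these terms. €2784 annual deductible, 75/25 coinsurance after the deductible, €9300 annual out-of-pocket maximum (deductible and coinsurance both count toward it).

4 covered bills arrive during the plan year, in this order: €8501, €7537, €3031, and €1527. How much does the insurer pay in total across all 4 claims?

€13359

Bill 1, €8501: €2784 to deductible, leaving €5717; patient's 25% is €1429.25. Cost to patient: €4213.25. OOP to date €4213.25. Insurer: €8501 − €4213.25 = €4287.75.
Bill 2, €7537: deductible met; 25% of €7537 = €1884.25. Patient owes €1884.25 (running OOP €6097.50). Insurer: €7537 − €1884.25 = €5652.75.
Bill 3, €3031: deductible already satisfied, so patient's share is 25% × €3031 = €757.75. Patient owes €757.75 (running OOP €6855.25). Plan pays €3031 − €757.75 = €2273.25.
Bill 4, €1527: deductible already satisfied, so patient's share is 25% × €1527 = €381.75. Cost to patient: €381.75. OOP to date €7237. Insurer: €1527 − €381.75 = €1145.25.
Insurer total: €4287.75 + €5652.75 + €2273.25 + €1145.25 = €13359.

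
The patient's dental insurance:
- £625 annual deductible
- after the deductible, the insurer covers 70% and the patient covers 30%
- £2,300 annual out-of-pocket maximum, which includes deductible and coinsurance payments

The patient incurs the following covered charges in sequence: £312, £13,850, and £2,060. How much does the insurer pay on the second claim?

£11,862

#1 (£312): entire amount goes to the deductible. Patient pays £312; OOP now £312. Plan pays £312 − £312 = £0.
#2 (£13,850): £313 finishes the deductible; £13,537 goes to coinsurance; coinsurance £13,537 × 30% = £4,061.10. Deductible plus coinsurance: £313 + £4,061.10 = £4,374.10. Adding that to £312 gives £4,686.10, past the £2,300 cap; patient pays only £2,300 − £312 = £1,988. Plan pays £13,850 − £1,988 = £11,862.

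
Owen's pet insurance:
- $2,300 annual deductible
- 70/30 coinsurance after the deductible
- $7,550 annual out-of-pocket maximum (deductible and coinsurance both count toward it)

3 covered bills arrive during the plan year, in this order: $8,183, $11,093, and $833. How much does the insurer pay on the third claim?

$675.80

Bill 1, $8,183: $2,300 to deductible, leaving $5,883; owner's 30% is $1,764.90. Owner pays $4,064.90; OOP now $4,064.90. Insurer: $8,183 − $4,064.90 = $4,118.10.
Bill 2, $11,093: deductible already satisfied, so owner's share is 30% × $11,093 = $3,327.90. Cost to owner: $3,327.90. OOP to date $7,392.80. Plan pays $11,093 − $3,327.90 = $7,765.10.
Bill 3, $833: deductible met; 30% of $833 = $249.90. Adding that to $7,392.80 gives $7,642.70, past the $7,550 cap; owner pays only $7,550 − $7,392.80 = $157.20. Insurer: $833 − $157.20 = $675.80.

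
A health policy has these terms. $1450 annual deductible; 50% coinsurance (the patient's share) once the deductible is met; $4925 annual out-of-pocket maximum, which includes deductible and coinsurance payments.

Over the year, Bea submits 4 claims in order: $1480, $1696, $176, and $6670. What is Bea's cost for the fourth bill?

$2524

#1 ($1480): $1450 to deductible, leaving $30; coinsurance $30 × 50% = $15. Patient pays $1465; OOP now $1465.
#2 ($1696): deductible met; 50% of $1696 = $848. Patient pays $848; OOP now $2313.
#3 ($176): 50% coinsurance on $176 = $88. Patient pays $88; OOP now $2401.
#4 ($6670): deductible already satisfied, so patient's share is 50% × $6670 = $3335. Adding that to $2401 gives $5736, past the $4925 cap; patient pays only $4925 − $2401 = $2524.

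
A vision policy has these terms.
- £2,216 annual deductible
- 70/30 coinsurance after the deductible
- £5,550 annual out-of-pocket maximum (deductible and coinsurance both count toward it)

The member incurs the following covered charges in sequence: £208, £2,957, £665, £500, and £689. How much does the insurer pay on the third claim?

#1 (£208): fully absorbed by the deductible. Cost to member: £208. OOP to date £208. Insurer: £208 − £208 = £0.
#2 (£2,957): deductible takes £2,008, £949 remains; 30% of £949 = £284.70. Cost to member: £2,292.70. OOP to date £2,500.70. Plan pays £2,957 − £2,292.70 = £664.30.
#3 (£665): 30% coinsurance on £665 = £199.50. Cost to member: £199.50. OOP to date £2,700.20. Insurer: £665 − £199.50 = £465.50.

£465.50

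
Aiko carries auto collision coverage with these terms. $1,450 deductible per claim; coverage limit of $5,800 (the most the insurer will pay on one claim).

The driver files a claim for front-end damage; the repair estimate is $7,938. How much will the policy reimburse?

After the deductible, $7,938 − $1,450 = $6,488 remains.
The $5,800 per-incident cap binds; insurer pays $5,800.

$5,800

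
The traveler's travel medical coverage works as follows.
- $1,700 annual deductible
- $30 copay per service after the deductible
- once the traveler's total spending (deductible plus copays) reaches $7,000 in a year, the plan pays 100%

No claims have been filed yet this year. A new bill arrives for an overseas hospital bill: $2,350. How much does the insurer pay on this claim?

$620

Nothing has been paid toward the $1,700 deductible, so the first $1,700 of this charge is applied there.
After the $1,700 deductible portion, $2,350 − $1,700 = $650 is subject to the copay.
Copay on this service: $30.
That puts the traveler's cost at $1,700 + $30 = $1,730 before any cap.
Cumulative spending $0 + $1,730 = $1,730 stays under the $7,000 maximum.
Insurer pays the balance: $2,350 − $1,730 = $620.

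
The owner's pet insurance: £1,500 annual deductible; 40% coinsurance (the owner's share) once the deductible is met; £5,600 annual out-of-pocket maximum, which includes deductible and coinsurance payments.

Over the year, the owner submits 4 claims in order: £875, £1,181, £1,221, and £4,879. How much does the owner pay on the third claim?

Bill 1, £875: all of it applies to the deductible. Owner owes £875 (running OOP £875).
Bill 2, £1,181: deductible takes £625, £556 remains; owner's 40% is £222.40. Cost to owner: £847.40. OOP to date £1,722.40.
Bill 3, £1,221: deductible already satisfied, so owner's share is 40% × £1,221 = £488.40. Cost to owner: £488.40. OOP to date £2,210.80.

£488.40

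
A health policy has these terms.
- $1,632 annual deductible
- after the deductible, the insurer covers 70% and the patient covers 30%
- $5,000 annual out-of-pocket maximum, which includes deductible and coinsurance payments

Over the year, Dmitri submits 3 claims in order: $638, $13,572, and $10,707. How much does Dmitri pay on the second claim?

$4,362

#1 ($638): entire amount goes to the deductible. Patient pays $638; OOP now $638.
#2 ($13,572): $994 to deductible, leaving $12,578; coinsurance $12,578 × 30% = $3,773.40. Deductible plus coinsurance: $994 + $3,773.40 = $4,767.40. OOP would hit $5,405.40 > $5,000, so the cap limits the patient to $5,000 − $638 = $4,362.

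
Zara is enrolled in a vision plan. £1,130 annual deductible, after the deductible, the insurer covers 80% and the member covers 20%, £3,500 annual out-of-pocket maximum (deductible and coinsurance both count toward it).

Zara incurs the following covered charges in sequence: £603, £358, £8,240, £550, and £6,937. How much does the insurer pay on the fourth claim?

£440

Claim 1 (£603): all of it applies to the deductible. Member owes £603 (running OOP £603). Plan pays £603 − £603 = £0.
Claim 2 (£358): entire amount goes to the deductible. Member owes £358 (running OOP £961). Plan pays £358 − £358 = £0.
Claim 3 (£8,240): £169 finishes the deductible; £8,071 goes to coinsurance; coinsurance £8,071 × 20% = £1,614.20. Member owes £1,783.20 (running OOP £2,744.20). Insurer: £8,240 − £1,783.20 = £6,456.80.
Claim 4 (£550): 20% coinsurance on £550 = £110. Member owes £110 (running OOP £2,854.20). Plan pays £550 − £110 = £440.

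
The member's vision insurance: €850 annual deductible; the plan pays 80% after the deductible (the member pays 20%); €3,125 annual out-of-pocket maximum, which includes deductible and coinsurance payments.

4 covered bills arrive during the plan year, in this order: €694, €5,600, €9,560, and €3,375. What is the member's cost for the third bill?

€1,186.20

Claim 1 — €694: fully absorbed by the deductible. Member pays €694; OOP now €694.
Claim 2 — €5,600: €156 to deductible, leaving €5,444; 20% of €5,444 = €1,088.80. Cost to member: €1,244.80. OOP to date €1,938.80.
Claim 3 — €9,560: 20% coinsurance on €9,560 = €1,912. Adding that to €1,938.80 gives €3,850.80, past the €3,125 cap; member pays only €3,125 − €1,938.80 = €1,186.20.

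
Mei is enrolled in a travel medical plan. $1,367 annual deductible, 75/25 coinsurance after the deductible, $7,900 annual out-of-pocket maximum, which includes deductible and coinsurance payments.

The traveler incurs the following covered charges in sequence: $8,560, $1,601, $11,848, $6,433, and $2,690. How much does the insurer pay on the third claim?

$8,886

Bill 1, $8,560: deductible takes $1,367, $7,193 remains; 25% of $7,193 = $1,798.25. Traveler owes $3,165.25 (running OOP $3,165.25). Plan pays $8,560 − $3,165.25 = $5,394.75.
Bill 2, $1,601: 25% coinsurance on $1,601 = $400.25. Cost to traveler: $400.25. OOP to date $3,565.50. Insurer: $1,601 − $400.25 = $1,200.75.
Bill 3, $11,848: deductible met; 25% of $11,848 = $2,962. Traveler pays $2,962; OOP now $6,527.50. Insurer: $11,848 − $2,962 = $8,886.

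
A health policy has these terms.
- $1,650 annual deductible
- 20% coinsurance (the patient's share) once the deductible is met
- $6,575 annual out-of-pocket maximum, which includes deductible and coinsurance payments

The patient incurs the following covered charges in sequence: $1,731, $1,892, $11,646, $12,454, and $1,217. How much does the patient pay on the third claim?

Claim 1 ($1,731): deductible takes $1,650, $81 remains; patient's 20% is $16.20. Patient owes $1,666.20 (running OOP $1,666.20).
Claim 2 ($1,892): deductible met; 20% of $1,892 = $378.40. Patient pays $378.40; OOP now $2,044.60.
Claim 3 ($11,646): deductible already satisfied, so patient's share is 20% × $11,646 = $2,329.20. Patient owes $2,329.20 (running OOP $4,373.80).

$2,329.20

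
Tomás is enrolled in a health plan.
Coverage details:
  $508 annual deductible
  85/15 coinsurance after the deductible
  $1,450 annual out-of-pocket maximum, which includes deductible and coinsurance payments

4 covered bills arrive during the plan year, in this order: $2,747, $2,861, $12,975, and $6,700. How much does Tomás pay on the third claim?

Bill 1, $2,747: $508 finishes the deductible; $2,239 goes to coinsurance; coinsurance $2,239 × 15% = $335.85. Patient owes $843.85 (running OOP $843.85).
Bill 2, $2,861: 15% coinsurance on $2,861 = $429.15. Patient pays $429.15; OOP now $1,273.
Bill 3, $12,975: deductible met; 15% of $12,975 = $1,946.25. Adding that to $1,273 gives $3,219.25, past the $1,450 cap; patient pays only $1,450 − $1,273 = $177.

$177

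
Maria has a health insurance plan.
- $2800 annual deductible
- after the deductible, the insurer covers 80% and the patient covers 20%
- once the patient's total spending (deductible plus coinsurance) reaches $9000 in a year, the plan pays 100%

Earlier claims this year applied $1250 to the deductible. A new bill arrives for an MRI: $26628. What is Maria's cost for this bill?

Deductible still to meet: $2800 − $1250 = $1550.
That leaves $26628 − $1550 = $25078 for coinsurance.
Coinsurance: $25078 × 20% = $5015.60.
So the patient owes $1550 + $5015.60 = $6565.60 before any cap.
Cumulative spending $1250 + $6565.60 = $7815.60 stays under the $9000 maximum.

$6565.60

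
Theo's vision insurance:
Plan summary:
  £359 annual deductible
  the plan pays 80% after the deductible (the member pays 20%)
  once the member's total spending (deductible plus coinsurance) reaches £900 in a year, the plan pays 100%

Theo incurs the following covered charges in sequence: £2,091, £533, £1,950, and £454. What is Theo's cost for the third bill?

Claim 1 — £2,091: £359 to deductible, leaving £1,732; 20% of £1,732 = £346.40. Member pays £705.40; OOP now £705.40.
Claim 2 — £533: deductible met; 20% of £533 = £106.60. Member pays £106.60; OOP now £812.
Claim 3 — £1,950: 20% coinsurance on £1,950 = £390. OOP would hit £1,202 > £900, so the cap limits the member to £900 − £812 = £88.

£88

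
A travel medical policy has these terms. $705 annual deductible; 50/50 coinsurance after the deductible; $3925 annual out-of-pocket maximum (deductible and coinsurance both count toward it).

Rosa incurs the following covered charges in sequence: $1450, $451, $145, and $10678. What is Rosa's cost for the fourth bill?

Claim 1 — $1450: deductible takes $705, $745 remains; traveler's 50% is $372.50. Cost to traveler: $1077.50. OOP to date $1077.50.
Claim 2 — $451: 50% coinsurance on $451 = $225.50. Traveler owes $225.50 (running OOP $1303).
Claim 3 — $145: deductible already satisfied, so traveler's share is 50% × $145 = $72.50. Cost to traveler: $72.50. OOP to date $1375.50.
Claim 4 — $10678: deductible met; 50% of $10678 = $5339. OOP would hit $6714.50 > $3925, so the cap limits the traveler to $3925 − $1375.50 = $2549.50.

$2549.50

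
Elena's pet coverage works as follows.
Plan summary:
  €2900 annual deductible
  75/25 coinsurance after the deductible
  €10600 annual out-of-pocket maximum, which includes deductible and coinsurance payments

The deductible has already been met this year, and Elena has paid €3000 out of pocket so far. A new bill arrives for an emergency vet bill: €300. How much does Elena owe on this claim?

With the deductible met, the entire €300 is subject to coinsurance.
Coinsurance: €300 × 25% = €75.
Cumulative spending €3000 + €75 = €3075 stays under the €10600 maximum.

€75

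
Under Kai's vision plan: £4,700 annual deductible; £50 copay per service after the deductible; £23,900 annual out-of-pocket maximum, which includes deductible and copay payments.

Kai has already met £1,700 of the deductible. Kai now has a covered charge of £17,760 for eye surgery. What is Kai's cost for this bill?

£1,700 of the £4,700 deductible is already met, leaving £3,000.
The remaining £14,760 (= £17,760 − £3,000) moves to the copay.
Copay on this service: £50.
So the member owes £3,000 + £50 = £3,050 before any cap.
Cumulative spending £1,700 + £3,050 = £4,750 stays under the £23,900 maximum.

£3,050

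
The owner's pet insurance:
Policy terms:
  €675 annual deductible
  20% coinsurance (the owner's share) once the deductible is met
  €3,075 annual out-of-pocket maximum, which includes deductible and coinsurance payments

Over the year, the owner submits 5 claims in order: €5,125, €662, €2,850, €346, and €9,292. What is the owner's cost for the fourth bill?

#1 (€5,125): €675 to deductible, leaving €4,450; owner's 20% is €890. Cost to owner: €1,565. OOP to date €1,565.
#2 (€662): 20% coinsurance on €662 = €132.40. Owner pays €132.40; OOP now €1,697.40.
#3 (€2,850): deductible already satisfied, so owner's share is 20% × €2,850 = €570. Cost to owner: €570. OOP to date €2,267.40.
#4 (€346): 20% coinsurance on €346 = €69.20. Owner pays €69.20; OOP now €2,336.60.

€69.20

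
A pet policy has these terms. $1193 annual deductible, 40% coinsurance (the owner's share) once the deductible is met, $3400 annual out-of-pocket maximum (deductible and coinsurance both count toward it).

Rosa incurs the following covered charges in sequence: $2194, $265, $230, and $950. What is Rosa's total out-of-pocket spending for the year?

$2171.40

Claim 1 — $2194: $1193 finishes the deductible; $1001 goes to coinsurance; 40% of $1001 = $400.40. Cost to owner: $1593.40. OOP to date $1593.40.
Claim 2 — $265: deductible met; 40% of $265 = $106. Owner pays $106; OOP now $1699.40.
Claim 3 — $230: deductible already satisfied, so owner's share is 40% × $230 = $92. Owner pays $92; OOP now $1791.40.
Claim 4 — $950: deductible met; 40% of $950 = $380. Cost to owner: $380. OOP to date $2171.40.
Summing the owner's payments: $1593.40 + $106 + $92 + $380 = $2171.40.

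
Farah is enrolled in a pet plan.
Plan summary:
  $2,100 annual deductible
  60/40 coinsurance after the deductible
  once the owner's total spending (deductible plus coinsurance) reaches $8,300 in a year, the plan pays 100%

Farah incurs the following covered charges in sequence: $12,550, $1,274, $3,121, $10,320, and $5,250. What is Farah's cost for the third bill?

Claim 1 — $12,550: deductible takes $2,100, $10,450 remains; coinsurance $10,450 × 40% = $4,180. Cost to owner: $6,280. OOP to date $6,280.
Claim 2 — $1,274: 40% coinsurance on $1,274 = $509.60. Cost to owner: $509.60. OOP to date $6,789.60.
Claim 3 — $3,121: deductible met; 40% of $3,121 = $1,248.40. Cost to owner: $1,248.40. OOP to date $8,038.

$1,248.40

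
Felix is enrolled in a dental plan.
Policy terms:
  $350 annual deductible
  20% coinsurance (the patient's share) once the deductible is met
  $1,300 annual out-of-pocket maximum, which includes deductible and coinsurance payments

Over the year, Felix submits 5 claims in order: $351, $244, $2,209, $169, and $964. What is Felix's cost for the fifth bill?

Claim 1 — $351: $350 to deductible, leaving $1; 20% of $1 = $0.20. Patient pays $350.20; OOP now $350.20.
Claim 2 — $244: deductible met; 20% of $244 = $48.80. Patient owes $48.80 (running OOP $399).
Claim 3 — $2,209: 20% coinsurance on $2,209 = $441.80. Patient pays $441.80; OOP now $840.80.
Claim 4 — $169: deductible met; 20% of $169 = $33.80. Patient owes $33.80 (running OOP $874.60).
Claim 5 — $964: deductible met; 20% of $964 = $192.80. Cost to patient: $192.80. OOP to date $1,067.40.

$192.80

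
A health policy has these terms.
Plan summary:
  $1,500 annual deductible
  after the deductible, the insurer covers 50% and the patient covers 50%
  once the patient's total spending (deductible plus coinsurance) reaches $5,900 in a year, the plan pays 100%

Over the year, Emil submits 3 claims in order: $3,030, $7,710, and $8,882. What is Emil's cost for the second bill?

$3,635

Claim 1 ($3,030): $1,500 to deductible, leaving $1,530; coinsurance $1,530 × 50% = $765. Patient owes $2,265 (running OOP $2,265).
Claim 2 ($7,710): 50% coinsurance on $7,710 = $3,855. OOP would hit $6,120 > $5,900, so the cap limits the patient to $5,900 − $2,265 = $3,635.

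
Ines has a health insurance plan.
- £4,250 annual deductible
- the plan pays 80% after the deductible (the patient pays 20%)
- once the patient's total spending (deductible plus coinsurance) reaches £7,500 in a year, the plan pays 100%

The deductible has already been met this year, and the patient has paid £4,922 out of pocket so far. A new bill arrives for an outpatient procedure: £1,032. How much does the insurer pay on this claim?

The deductible is already satisfied, so the full bill goes to coinsurance.
Patient's 20% share of £1,032 is £206.40.
Total out-of-pocket so far would be £4,922 + £206.40 = £5,128.40, below the £7,500 cap — no reduction.
The insurer covers the remainder: £1,032 − £206.40 = £825.60.

£825.60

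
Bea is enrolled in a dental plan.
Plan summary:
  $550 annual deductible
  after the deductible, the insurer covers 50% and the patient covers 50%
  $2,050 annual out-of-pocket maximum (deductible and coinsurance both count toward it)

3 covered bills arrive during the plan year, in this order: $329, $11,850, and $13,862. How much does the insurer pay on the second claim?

$10,129

Claim 1 — $329: entire amount goes to the deductible. Cost to patient: $329. OOP to date $329. Plan pays $329 − $329 = $0.
Claim 2 — $11,850: deductible takes $221, $11,629 remains; patient's 50% is $5,814.50. Together that's $221 + $5,814.50 = $6,035.50. OOP would hit $6,364.50 > $2,050, so the cap limits the patient to $2,050 − $329 = $1,721. Plan pays $11,850 − $1,721 = $10,129.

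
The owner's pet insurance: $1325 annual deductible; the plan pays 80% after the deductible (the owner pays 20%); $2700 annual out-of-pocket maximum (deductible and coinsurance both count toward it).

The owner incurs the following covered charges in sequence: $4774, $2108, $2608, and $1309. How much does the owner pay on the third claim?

$263.60

Bill 1, $4774: $1325 to deductible, leaving $3449; owner's 20% is $689.80. Owner owes $2014.80 (running OOP $2014.80).
Bill 2, $2108: deductible already satisfied, so owner's share is 20% × $2108 = $421.60. Owner pays $421.60; OOP now $2436.40.
Bill 3, $2608: 20% coinsurance on $2608 = $521.60. OOP would hit $2958 > $2700, so the cap limits the owner to $2700 − $2436.40 = $263.60.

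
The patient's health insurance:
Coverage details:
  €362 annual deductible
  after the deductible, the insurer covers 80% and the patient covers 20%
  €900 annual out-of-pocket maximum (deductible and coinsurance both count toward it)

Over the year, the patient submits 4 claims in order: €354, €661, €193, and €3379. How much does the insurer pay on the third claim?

€154.40

Claim 1 — €354: all of it applies to the deductible. Patient owes €354 (running OOP €354). Plan pays €354 − €354 = €0.
Claim 2 — €661: €8 finishes the deductible; €653 goes to coinsurance; patient's 20% is €130.60. Cost to patient: €138.60. OOP to date €492.60. Plan pays €661 − €138.60 = €522.40.
Claim 3 — €193: 20% coinsurance on €193 = €38.60. Patient pays €38.60; OOP now €531.20. Insurer: €193 − €38.60 = €154.40.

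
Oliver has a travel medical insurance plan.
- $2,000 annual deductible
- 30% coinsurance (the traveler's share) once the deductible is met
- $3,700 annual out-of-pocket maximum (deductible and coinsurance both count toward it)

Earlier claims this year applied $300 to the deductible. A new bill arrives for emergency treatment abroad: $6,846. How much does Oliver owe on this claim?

$300 of the $2,000 deductible is already met, leaving $1,700.
The remaining $5,146 (= $6,846 − $1,700) moves to coinsurance.
Traveler's 30% share of $5,146 is $1,543.80.
So the traveler owes $1,700 + $1,543.80 = $3,243.80 before any cap.
Cumulative spending $300 + $3,243.80 = $3,543.80 stays under the $3,700 maximum.

$3,243.80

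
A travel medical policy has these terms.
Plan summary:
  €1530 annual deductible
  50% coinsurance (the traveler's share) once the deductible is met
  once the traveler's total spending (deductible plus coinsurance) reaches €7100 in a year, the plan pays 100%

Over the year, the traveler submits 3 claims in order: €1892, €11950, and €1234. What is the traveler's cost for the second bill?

€5389

#1 (€1892): deductible takes €1530, €362 remains; coinsurance €362 × 50% = €181. Cost to traveler: €1711. OOP to date €1711.
#2 (€11950): deductible already satisfied, so traveler's share is 50% × €11950 = €5975. Adding that to €1711 gives €7686, past the €7100 cap; traveler pays only €7100 − €1711 = €5389.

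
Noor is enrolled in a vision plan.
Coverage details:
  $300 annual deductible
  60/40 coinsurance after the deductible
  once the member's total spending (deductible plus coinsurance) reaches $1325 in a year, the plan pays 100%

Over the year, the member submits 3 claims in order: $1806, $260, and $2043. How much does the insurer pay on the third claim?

#1 ($1806): $300 finishes the deductible; $1506 goes to coinsurance; 40% of $1506 = $602.40. Member owes $902.40 (running OOP $902.40). Plan pays $1806 − $902.40 = $903.60.
#2 ($260): 40% coinsurance on $260 = $104. Cost to member: $104. OOP to date $1006.40. Plan pays $260 − $104 = $156.
#3 ($2043): deductible met; 40% of $2043 = $817.20. Adding that to $1006.40 gives $1823.60, past the $1325 cap; member pays only $1325 − $1006.40 = $318.60. Insurer: $2043 − $318.60 = $1724.40.

$1724.40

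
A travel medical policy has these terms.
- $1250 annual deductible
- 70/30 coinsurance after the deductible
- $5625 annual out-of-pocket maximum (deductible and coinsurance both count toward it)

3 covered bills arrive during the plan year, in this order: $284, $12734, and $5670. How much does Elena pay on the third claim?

$844.60

#1 ($284): entire amount goes to the deductible. Traveler pays $284; OOP now $284.
#2 ($12734): $966 finishes the deductible; $11768 goes to coinsurance; coinsurance $11768 × 30% = $3530.40. Traveler pays $4496.40; OOP now $4780.40.
#3 ($5670): deductible already satisfied, so traveler's share is 30% × $5670 = $1701. That would push OOP to $6481.40, over the $5625 cap, so traveler pays $5625 − $4780.40 = $844.60.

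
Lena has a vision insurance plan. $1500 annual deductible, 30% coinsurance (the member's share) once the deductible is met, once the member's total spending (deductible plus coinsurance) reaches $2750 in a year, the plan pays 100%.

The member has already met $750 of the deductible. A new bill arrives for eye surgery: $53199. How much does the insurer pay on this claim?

$51199

$750 of the $1500 deductible is already met, leaving $750.
After the $750 deductible portion, $53199 − $750 = $52449 is subject to coinsurance.
30% of $52449 = $15734.70 falls to the member.
That puts the member's cost at $750 + $15734.70 = $16484.70 before any cap.
Year-to-date out-of-pocket would reach $750 + $16484.70 = $17234.70, above the $2750 maximum, so the member pays only $2750 − $750 = $2000.
The insurer covers the remainder: $53199 − $2000 = $51199.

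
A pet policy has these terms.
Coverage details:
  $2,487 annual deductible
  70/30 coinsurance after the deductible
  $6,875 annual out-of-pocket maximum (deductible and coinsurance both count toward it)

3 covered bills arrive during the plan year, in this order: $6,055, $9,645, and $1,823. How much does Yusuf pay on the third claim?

$424.10

Claim 1 — $6,055: $2,487 finishes the deductible; $3,568 goes to coinsurance; owner's 30% is $1,070.40. Owner owes $3,557.40 (running OOP $3,557.40).
Claim 2 — $9,645: deductible already satisfied, so owner's share is 30% × $9,645 = $2,893.50. Cost to owner: $2,893.50. OOP to date $6,450.90.
Claim 3 — $1,823: 30% coinsurance on $1,823 = $546.90. Adding that to $6,450.90 gives $6,997.80, past the $6,875 cap; owner pays only $6,875 − $6,450.90 = $424.10.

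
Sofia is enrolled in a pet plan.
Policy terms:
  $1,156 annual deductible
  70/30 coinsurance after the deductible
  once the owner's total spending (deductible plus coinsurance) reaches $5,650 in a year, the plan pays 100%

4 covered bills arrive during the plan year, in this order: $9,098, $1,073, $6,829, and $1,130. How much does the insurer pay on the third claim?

Claim 1 — $9,098: deductible takes $1,156, $7,942 remains; owner's 30% is $2,382.60. Owner pays $3,538.60; OOP now $3,538.60. Insurer: $9,098 − $3,538.60 = $5,559.40.
Claim 2 — $1,073: deductible met; 30% of $1,073 = $321.90. Owner pays $321.90; OOP now $3,860.50. Insurer: $1,073 − $321.90 = $751.10.
Claim 3 — $6,829: deductible already satisfied, so owner's share is 30% × $6,829 = $2,048.70. OOP would hit $5,909.20 > $5,650, so the cap limits the owner to $5,650 − $3,860.50 = $1,789.50. Plan pays $6,829 − $1,789.50 = $5,039.50.

$5,039.50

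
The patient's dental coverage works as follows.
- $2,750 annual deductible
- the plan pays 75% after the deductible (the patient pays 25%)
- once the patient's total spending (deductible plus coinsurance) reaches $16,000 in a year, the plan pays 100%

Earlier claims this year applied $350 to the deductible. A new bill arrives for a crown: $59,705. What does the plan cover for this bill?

Deductible still to meet: $2,750 − $350 = $2,400.
That leaves $59,705 − $2,400 = $57,305 for coinsurance.
25% of $57,305 = $14,326.25 falls to the patient.
That puts the patient's cost at $2,400 + $14,326.25 = $16,726.25 before any cap.
Year-to-date out-of-pocket would reach $350 + $16,726.25 = $17,076.25, above the $16,000 maximum, so the patient pays only $16,000 − $350 = $15,650.
The insurer covers the remainder: $59,705 − $15,650 = $44,055.

$44,055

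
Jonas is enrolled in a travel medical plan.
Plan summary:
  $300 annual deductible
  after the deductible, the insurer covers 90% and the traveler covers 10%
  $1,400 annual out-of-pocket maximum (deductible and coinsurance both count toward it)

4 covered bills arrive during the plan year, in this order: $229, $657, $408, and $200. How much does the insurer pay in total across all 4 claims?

$1,074.60

Claim 1 ($229): entire amount goes to the deductible. Traveler pays $229; OOP now $229. Plan pays $229 − $229 = $0.
Claim 2 ($657): $71 finishes the deductible; $586 goes to coinsurance; 10% of $586 = $58.60. Traveler pays $129.60; OOP now $358.60. Insurer: $657 − $129.60 = $527.40.
Claim 3 ($408): deductible already satisfied, so traveler's share is 10% × $408 = $40.80. Cost to traveler: $40.80. OOP to date $399.40. Insurer: $408 − $40.80 = $367.20.
Claim 4 ($200): deductible met; 10% of $200 = $20. Traveler pays $20; OOP now $419.40. Plan pays $200 − $20 = $180.
Insurer total: $0 + $527.40 + $367.20 + $180 = $1,074.60.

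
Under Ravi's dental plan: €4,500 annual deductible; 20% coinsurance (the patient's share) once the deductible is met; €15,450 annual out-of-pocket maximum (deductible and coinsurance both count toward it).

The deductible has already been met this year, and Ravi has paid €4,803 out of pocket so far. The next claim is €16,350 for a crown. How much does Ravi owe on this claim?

€3,270

With the deductible met, the entire €16,350 is subject to coinsurance.
Patient's 20% share of €16,350 is €3,270.
Cumulative spending €4,803 + €3,270 = €8,073 stays under the €15,450 maximum.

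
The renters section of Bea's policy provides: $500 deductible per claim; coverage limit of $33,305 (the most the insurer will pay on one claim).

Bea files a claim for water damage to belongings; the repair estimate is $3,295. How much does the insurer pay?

Subtract the deductible: $3,295 − $500 = $2,795.
$2,795 ≤ $33,305, so the limit doesn't bind; insurer pays $2,795.

$2,795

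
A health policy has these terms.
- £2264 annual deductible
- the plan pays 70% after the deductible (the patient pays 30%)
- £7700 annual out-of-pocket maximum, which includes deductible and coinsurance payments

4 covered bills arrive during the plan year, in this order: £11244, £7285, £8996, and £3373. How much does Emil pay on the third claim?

£556.50

Claim 1 (£11244): £2264 finishes the deductible; £8980 goes to coinsurance; coinsurance £8980 × 30% = £2694. Cost to patient: £4958. OOP to date £4958.
Claim 2 (£7285): deductible met; 30% of £7285 = £2185.50. Patient pays £2185.50; OOP now £7143.50.
Claim 3 (£8996): 30% coinsurance on £8996 = £2698.80. Adding that to £7143.50 gives £9842.30, past the £7700 cap; patient pays only £7700 − £7143.50 = £556.50.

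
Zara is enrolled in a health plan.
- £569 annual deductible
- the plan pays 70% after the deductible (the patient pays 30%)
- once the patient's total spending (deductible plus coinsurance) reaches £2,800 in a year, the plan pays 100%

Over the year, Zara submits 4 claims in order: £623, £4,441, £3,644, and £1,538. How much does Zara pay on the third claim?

Claim 1 — £623: £569 finishes the deductible; £54 goes to coinsurance; 30% of £54 = £16.20. Cost to patient: £585.20. OOP to date £585.20.
Claim 2 — £4,441: deductible met; 30% of £4,441 = £1,332.30. Cost to patient: £1,332.30. OOP to date £1,917.50.
Claim 3 — £3,644: deductible already satisfied, so patient's share is 30% × £3,644 = £1,093.20. That would push OOP to £3,010.70, over the £2,800 cap, so patient pays £2,800 − £1,917.50 = £882.50.

£882.50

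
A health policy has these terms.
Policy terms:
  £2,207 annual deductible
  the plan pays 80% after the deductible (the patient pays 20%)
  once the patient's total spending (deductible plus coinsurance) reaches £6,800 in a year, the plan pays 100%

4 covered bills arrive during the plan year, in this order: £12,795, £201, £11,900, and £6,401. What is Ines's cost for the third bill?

£2,380

Claim 1 (£12,795): deductible takes £2,207, £10,588 remains; 20% of £10,588 = £2,117.60. Patient pays £4,324.60; OOP now £4,324.60.
Claim 2 (£201): deductible already satisfied, so patient's share is 20% × £201 = £40.20. Patient owes £40.20 (running OOP £4,364.80).
Claim 3 (£11,900): 20% coinsurance on £11,900 = £2,380. Patient owes £2,380 (running OOP £6,744.80).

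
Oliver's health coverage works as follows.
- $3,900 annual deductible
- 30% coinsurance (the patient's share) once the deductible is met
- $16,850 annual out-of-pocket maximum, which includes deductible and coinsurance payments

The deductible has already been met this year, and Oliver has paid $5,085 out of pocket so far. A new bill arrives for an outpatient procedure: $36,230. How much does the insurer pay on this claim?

$25,361

With the deductible met, the entire $36,230 is subject to coinsurance.
Patient's 30% share of $36,230 is $10,869.
Total out-of-pocket so far would be $5,085 + $10,869 = $15,954, below the $16,850 cap — no reduction.
The insurer covers the remainder: $36,230 − $10,869 = $25,361.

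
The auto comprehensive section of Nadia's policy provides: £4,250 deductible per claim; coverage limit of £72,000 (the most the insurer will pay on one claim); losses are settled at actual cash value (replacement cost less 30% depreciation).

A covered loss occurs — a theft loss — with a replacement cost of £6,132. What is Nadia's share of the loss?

At 30% depreciation, ACV = £6,132 − £1,839.60 = £4,292.40.
After the deductible, £4,292.40 − £4,250 = £42.40 remains.
£42.40 ≤ £72,000, so the limit doesn't bind; insurer pays £42.40.
Policyholder's share is the uncovered remainder: £6,132 − £42.40 = £6,089.60.

£6,089.60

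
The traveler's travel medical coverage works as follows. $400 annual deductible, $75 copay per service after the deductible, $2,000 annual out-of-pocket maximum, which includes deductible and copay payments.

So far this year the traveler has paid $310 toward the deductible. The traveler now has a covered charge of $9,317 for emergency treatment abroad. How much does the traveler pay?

$165

Deductible still to meet: $400 − $310 = $90.
The remaining $9,227 (= $9,317 − $90) moves to the copay.
Copay on this service: $75.
That puts the traveler's cost at $90 + $75 = $165 before any cap.
Cumulative spending $310 + $165 = $475 stays under the $2,000 maximum.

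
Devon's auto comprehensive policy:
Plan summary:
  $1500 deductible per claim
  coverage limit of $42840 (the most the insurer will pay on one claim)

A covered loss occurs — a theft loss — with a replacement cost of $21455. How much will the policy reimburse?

Subtract the deductible: $21455 − $1500 = $19955.
That's under the $42840 cap, so the insurer reimburses the full $19955.

$19955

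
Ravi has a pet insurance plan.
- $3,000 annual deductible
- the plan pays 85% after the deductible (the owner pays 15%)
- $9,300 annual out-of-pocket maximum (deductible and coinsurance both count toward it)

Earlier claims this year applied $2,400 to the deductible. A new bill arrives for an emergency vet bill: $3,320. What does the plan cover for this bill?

$2,312

Remaining deductible: $3,000 − $2,400 = $600.
The remaining $2,720 (= $3,320 − $600) moves to coinsurance.
Owner's 15% share of $2,720 is $408.
Owner responsibility before any cap: $600 + $408 = $1,008.
Cumulative spending $2,400 + $1,008 = $3,408 stays under the $9,300 maximum.
The plan picks up $3,320 − $1,008 = $2,312.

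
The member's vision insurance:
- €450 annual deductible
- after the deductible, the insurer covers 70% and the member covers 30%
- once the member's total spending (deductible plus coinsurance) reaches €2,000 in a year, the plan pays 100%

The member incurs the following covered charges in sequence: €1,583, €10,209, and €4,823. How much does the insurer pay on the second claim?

€8,998.90

#1 (€1,583): deductible takes €450, €1,133 remains; member's 30% is €339.90. Cost to member: €789.90. OOP to date €789.90. Plan pays €1,583 − €789.90 = €793.10.
#2 (€10,209): deductible met; 30% of €10,209 = €3,062.70. That would push OOP to €3,852.60, over the €2,000 cap, so member pays €2,000 − €789.90 = €1,210.10. Plan pays €10,209 − €1,210.10 = €8,998.90.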